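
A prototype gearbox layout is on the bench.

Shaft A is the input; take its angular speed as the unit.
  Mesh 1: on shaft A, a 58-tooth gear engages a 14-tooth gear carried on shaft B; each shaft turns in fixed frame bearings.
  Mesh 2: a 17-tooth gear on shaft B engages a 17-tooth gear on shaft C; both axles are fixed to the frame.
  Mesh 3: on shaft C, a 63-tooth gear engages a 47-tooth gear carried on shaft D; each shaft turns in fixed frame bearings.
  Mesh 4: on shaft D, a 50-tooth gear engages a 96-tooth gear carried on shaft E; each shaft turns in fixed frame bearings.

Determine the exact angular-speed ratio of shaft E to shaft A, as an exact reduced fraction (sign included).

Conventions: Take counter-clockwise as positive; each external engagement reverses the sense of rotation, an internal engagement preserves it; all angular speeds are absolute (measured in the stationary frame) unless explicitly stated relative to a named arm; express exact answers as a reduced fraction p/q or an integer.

2175/752

class = fixed-axis compound train [4 meshes; 4 ratios multiply, 4 sense flips]
mesh 1 [58T→14T]: running ratio 29/7, sense −
mesh 2 [17T→17T]: running ratio 29/7, sense +
mesh 3 [63T→47T]: running ratio 261/47, sense −
mesh 4 [50T→96T]: running ratio 2175/752, sense +
ω_out/ω_in = 2175/752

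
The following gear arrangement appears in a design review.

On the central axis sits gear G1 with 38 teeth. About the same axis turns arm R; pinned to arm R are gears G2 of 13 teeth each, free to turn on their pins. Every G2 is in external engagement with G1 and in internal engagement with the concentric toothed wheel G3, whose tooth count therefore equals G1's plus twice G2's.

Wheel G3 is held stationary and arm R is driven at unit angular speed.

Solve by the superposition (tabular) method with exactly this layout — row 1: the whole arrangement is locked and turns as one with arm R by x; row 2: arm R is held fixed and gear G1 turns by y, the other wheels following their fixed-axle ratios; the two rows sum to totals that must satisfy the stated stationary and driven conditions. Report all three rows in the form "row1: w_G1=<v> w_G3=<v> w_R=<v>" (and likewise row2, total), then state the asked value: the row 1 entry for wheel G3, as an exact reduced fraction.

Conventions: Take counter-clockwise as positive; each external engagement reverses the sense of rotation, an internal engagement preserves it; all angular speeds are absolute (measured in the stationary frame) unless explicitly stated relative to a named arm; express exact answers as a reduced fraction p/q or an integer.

row1: w_G1=1 w_G3=1 w_R=1
row2: w_G1=32/19 w_G3=-1 w_R=0
total: w_G1=51/19 w_G3=0 w_R=1
asked value: 1

topology: planetary set — G1 38T / G2 13T / G3 64T, arm = carrier (Willis)
row 1 (train locked, turned with arm): all members turn x
row 2: sun turns y, ring = −(38/64)·y, arm 0
boundary: total ω_ring = x − (38/64)·y = 0 and total ω_arm = x = 1  ⇒  y = 32/19, x = 1
row 2 ring = −(38/64)·32/19 = -1
totals (row 1 + row 2): sun 1 + 32/19 = 51/19, ring 1 + (-1) = 0, arm 1 + 0 = 1
asked cell (row1, ring) = 1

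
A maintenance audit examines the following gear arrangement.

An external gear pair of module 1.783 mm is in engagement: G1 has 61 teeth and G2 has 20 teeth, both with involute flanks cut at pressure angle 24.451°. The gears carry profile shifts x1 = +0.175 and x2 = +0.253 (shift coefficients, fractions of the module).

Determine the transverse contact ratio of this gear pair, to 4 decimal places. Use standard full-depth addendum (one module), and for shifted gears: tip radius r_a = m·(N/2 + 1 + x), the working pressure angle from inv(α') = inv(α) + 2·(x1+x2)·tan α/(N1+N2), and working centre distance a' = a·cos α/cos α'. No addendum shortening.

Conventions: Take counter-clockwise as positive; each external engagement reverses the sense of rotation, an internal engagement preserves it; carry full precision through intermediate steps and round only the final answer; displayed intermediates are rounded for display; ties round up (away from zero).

class = single-mesh tooth geometry [involute pair 61T × 20T, m = 1.783]
base radii: r_b1 = 49.504327, r_b2 = 16.230927
tip radii: r_a1 = 56.476525, r_a2 = 20.064099
inv(α') = inv(24.451°) + 2·(+0.175+0.253)·tan α/(61+20) = 0.03274853  ⇒  α' = 25.70758°
a' = a·cos α / cos α' = 72.2115·cos 24.451°/cos 25.70758° = 72.956516
action lengths: √(r_a1²−r_b1²) = 27.183073, √(r_a2²−r_b2²) = 11.795129
base pitch p_b = π·m·cos α = 5.099096
CR = (27.183073 + 11.795129 − 72.956516·sin 25.70758°)/5.099096 = 1.437755
contact ratio ≈ 1.4378

1.4378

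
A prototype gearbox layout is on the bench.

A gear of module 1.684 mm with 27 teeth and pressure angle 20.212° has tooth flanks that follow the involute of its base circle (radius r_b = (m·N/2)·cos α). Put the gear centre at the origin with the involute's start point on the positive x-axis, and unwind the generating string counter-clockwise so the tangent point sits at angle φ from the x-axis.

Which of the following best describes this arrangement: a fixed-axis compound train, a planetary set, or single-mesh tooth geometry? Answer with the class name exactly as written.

single-mesh tooth geometry

single-mesh involute tooth geometry (27T wheel at module 1.684)
classification: single-mesh tooth geometry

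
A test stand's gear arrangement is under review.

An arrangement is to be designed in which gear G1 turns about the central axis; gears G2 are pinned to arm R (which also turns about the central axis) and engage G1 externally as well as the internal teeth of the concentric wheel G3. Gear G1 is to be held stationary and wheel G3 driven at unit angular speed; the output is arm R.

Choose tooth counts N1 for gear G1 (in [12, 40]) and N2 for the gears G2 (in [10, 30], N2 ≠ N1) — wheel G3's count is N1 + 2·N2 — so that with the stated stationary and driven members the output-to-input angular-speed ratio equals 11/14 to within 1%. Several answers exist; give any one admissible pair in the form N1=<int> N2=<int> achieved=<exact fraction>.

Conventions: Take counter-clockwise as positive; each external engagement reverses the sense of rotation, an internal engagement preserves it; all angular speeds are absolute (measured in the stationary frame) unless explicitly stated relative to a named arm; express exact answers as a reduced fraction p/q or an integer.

N1=12 N2=16 achieved=11/14

topology: planetary set — design target 11/14, arm = carrier (Willis)
Willis with ω_sun = 0: ω_arm/ω_ring = N3/(N1+N3); set equal to 11/14  ⇒  N3/N1 = (11/14)/(1 − 11/14) = 11/3
N3 = N1 + 2·N2  ⇒  N2/N1 = (N3/N1 − 1)/2 = (11/3 − 1)/2 = 4/3
smallest multiple with N1 ≥ 12 and N2 ≥ 10: k = 4  ⇒  N1 = 4·3 = 12, N2 = 4·4 = 16 (N1 ≤ 40, N2 ≤ 30, N2 ≠ N1 ✓), N3 = 12 + 2·16 = 44
check: N3/(N1+N3) with N1 = 12, N3 = 44 gives 11/14; |achieved − target| = 0 ≤ 11/1400 ✓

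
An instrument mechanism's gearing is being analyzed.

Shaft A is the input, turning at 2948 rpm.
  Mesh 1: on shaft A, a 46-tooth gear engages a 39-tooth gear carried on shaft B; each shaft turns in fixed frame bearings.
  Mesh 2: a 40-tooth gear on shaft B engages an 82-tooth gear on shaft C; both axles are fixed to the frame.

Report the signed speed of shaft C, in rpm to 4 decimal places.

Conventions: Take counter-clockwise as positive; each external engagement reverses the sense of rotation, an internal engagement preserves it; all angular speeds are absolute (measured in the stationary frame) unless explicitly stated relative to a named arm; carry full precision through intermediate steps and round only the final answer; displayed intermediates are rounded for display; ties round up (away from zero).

+1696.1601 rpm

topology: fixed-axis compound train — 2 meshes, A→C
mesh 1 [46T→39T]: ω = 2948.0000×46/39 = 3477.1282 rpm, sense flips to −
mesh 2 [40T→82T]: ω = 3477.1282×40/82 = 1696.1601 rpm, sense flips to +
signed output speed = +1696.1601 rpm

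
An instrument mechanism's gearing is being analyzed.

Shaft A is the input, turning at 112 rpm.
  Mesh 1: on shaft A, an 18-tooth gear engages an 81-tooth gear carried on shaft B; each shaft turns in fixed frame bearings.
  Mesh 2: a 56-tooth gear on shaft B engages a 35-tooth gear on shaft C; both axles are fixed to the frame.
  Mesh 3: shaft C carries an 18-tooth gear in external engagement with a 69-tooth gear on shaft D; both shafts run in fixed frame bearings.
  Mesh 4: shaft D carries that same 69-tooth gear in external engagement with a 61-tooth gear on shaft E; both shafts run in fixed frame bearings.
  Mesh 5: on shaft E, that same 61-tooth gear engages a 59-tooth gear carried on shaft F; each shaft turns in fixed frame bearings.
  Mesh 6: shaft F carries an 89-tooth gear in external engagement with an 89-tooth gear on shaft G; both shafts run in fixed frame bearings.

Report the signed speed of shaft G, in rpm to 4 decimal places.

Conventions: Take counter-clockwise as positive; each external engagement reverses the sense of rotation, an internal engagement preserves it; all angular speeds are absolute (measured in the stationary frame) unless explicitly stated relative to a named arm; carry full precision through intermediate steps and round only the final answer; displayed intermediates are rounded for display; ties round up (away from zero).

class = fixed-axis compound train [6 meshes; 6 ratios multiply, 6 sense flips]
mesh 1 [18T→81T]: ω = 112.0000×18/81 = 24.8889 rpm, sense flips to −
mesh 2 [56T→35T]: ω = 24.8889×56/35 = 39.8222 rpm, sense flips to +
mesh 3 [18T→69T]: ω = 39.8222×18/69 = 10.3884 rpm, sense flips to −
mesh 4 [69T→61T]: ω = 10.3884×69/61 = 11.7508 rpm, sense flips to +
mesh 5 [61T→59T]: ω = 11.7508×61/59 = 12.1492 rpm, sense flips to −
mesh 6 [89T→89T]: ω = 12.1492×89/89 = 12.1492 rpm, sense flips to +
signed output speed = +12.1492 rpm

+12.1492 rpm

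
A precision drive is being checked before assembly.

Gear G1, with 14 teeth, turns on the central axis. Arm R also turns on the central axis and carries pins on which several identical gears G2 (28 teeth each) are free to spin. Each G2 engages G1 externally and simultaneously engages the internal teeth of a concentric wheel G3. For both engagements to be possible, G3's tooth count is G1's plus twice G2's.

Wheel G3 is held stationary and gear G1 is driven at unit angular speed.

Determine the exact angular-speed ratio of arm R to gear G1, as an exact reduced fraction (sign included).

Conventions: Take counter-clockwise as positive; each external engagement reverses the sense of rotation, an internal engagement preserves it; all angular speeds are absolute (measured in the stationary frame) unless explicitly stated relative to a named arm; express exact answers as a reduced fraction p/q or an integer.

1/6

recognized (axles ride arm R): planetary set, 14/28/70 teeth
ring teeth: 14 + 2·28 = 70
14(ω_sun−ω_arm) = −70(ω_ring−ω_arm),  ω_ring = 0, ω_sun = 1
14(1−ω_arm) = −70(0−ω_arm)  ⇒  84·ω_arm = 14  ⇒  ω_arm = 1/6
ω_out/ω_in = 1/6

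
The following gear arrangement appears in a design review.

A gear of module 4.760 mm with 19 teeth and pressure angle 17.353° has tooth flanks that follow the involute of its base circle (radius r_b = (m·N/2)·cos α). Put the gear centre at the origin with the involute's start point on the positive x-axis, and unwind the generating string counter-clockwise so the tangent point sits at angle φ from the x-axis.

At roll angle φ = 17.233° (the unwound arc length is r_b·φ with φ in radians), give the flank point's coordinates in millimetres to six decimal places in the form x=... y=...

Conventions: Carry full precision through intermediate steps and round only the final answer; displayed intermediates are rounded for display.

x=45.070193 y=0.387935

single-mesh involute tooth geometry (19T wheel at module 4.760)
pitch radius r_p = m·N/2 = 4.760·19/2 = 45.220000
base radius r_b = r_p·cos α = 45.220000·cos 17.353° = 43.161826
roll angle φ = 17.233° = 0.30077259 rad
x = r_b·(cos φ + φ·sin φ) = 45.070193
y = r_b·(sin φ − φ·cos φ) = 0.387935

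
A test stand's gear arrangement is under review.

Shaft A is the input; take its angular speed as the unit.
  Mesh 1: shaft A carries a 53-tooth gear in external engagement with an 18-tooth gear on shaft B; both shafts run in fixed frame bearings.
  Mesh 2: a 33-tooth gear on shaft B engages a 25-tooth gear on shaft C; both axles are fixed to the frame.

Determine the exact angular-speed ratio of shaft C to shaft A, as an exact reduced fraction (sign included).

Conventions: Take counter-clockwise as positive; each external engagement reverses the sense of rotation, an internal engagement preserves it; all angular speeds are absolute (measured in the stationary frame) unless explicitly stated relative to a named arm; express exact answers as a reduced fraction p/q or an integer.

583/150

class = fixed-axis compound train [2 meshes; 2 ratios multiply, 2 sense flips]
mesh 1 [53T→18T]: running ratio 53/18, sense −
mesh 2 [33T→25T]: running ratio 583/150, sense +
ω_out/ω_in = 583/150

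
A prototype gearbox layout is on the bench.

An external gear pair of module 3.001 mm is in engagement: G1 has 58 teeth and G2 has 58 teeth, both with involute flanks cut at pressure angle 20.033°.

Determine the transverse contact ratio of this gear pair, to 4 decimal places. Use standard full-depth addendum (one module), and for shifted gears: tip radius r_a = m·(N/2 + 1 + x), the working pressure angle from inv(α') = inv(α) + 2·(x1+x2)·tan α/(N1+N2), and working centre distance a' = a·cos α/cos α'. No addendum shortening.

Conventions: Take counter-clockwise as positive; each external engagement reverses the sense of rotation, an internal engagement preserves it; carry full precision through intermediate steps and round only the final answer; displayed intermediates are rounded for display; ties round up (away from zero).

single-mesh involute tooth geometry (58T engaging 58T at module 3.001)
base radii: r_b1 = 81.763352, r_b2 = 81.763352
tip radii: r_a1 = 90.030000, r_a2 = 90.030000
no profile shift: α' = α, a' = a
action lengths: √(r_a1²−r_b1²) = 37.684947, √(r_a2²−r_b2²) = 37.684947
base pitch p_b = π·m·cos α = 8.857488
CR = (37.684947 + 37.684947 − 174.058000·sin 20.03300°)/8.857488 = 1.777519
contact ratio ≈ 1.7775

1.7775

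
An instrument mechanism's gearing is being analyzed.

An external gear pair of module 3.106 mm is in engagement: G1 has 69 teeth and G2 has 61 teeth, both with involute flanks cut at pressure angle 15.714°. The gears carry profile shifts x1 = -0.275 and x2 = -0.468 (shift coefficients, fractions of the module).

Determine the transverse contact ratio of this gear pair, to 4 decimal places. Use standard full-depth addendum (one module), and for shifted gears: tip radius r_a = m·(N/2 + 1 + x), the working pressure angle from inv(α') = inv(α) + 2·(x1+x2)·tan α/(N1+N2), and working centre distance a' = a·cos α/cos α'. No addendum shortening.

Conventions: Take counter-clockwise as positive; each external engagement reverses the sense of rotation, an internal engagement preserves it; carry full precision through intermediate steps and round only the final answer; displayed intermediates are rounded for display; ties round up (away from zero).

recognized (one external pair, fixed centres): single-mesh tooth geometry, m = 3.106, N1 = 69, N2 = 61
base radii: r_b1 = 103.152071, r_b2 = 91.192411
tip radii: r_a1 = 109.408850, r_a2 = 96.385392
inv(α') = inv(15.714°) + 2·(-0.275-0.468)·tan α/(69+61) = 0.00387390  ⇒  α' = 12.88994°
a' = a·cos α / cos α' = 201.8900·cos 15.714°/cos 12.88994° = 199.368491
action lengths: √(r_a1²−r_b1²) = 36.468434, √(r_a2²−r_b2²) = 31.210383
base pitch p_b = π·m·cos α = 9.393095
CR = (36.468434 + 31.210383 − 199.368491·sin 12.88994°)/9.393095 = 2.470315
contact ratio ≈ 2.4703

2.4703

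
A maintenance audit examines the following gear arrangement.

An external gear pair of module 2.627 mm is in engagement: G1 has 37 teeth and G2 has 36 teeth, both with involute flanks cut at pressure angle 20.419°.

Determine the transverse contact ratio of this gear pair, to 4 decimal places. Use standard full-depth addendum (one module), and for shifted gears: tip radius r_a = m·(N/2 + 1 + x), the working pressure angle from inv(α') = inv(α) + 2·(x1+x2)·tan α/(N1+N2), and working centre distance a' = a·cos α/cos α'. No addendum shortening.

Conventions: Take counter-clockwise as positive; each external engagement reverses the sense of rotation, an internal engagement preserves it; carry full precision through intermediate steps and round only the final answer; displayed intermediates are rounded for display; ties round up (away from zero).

1.6758

recognized (one external pair, fixed centres): single-mesh tooth geometry, m = 2.627, N1 = 37, N2 = 36
base radii: r_b1 = 45.545816, r_b2 = 44.314848
tip radii: r_a1 = 51.226500, r_a2 = 49.913000
no profile shift: α' = α, a' = a
action lengths: √(r_a1²−r_b1²) = 23.446385, √(r_a2²−r_b2²) = 22.967408
base pitch p_b = π·m·cos α = 7.734400
CR = (23.446385 + 22.967408 − 95.885500·sin 20.41900°)/7.734400 = 1.675759
contact ratio ≈ 1.6758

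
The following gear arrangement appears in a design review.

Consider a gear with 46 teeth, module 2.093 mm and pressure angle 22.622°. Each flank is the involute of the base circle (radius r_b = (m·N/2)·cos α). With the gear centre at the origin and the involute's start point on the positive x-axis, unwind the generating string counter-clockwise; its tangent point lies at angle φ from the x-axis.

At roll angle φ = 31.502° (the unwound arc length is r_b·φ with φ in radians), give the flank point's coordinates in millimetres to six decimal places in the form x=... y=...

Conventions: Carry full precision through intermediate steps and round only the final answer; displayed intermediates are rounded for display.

x=50.652482 y=2.388184

topology: single-mesh involute geometry — m = 2.093, N = 46
pitch radius r_p = m·N/2 = 2.093·46/2 = 48.139000
base radius r_b = r_p·cos α = 48.139000·cos 22.622° = 44.435310
roll angle φ = 31.502° = 0.54981362 rad
x = r_b·(cos φ + φ·sin φ) = 50.652482
y = r_b·(sin φ − φ·cos φ) = 2.388184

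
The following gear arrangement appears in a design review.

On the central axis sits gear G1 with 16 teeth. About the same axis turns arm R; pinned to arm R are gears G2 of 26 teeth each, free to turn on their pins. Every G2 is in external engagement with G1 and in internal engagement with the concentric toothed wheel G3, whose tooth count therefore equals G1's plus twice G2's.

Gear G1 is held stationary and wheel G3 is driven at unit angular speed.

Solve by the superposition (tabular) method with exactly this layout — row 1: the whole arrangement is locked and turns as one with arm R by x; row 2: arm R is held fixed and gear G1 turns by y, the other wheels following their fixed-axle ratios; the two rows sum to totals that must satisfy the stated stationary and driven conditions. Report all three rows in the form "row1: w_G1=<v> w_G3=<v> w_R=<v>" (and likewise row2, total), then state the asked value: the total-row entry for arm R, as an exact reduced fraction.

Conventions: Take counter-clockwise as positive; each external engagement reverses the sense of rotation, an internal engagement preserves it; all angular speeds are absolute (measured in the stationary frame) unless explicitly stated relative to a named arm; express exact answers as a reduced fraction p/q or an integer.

row1: w_G1=17/21 w_G3=17/21 w_R=17/21
row2: w_G1=-17/21 w_G3=4/21 w_R=0
total: w_G1=0 w_G3=1 w_R=17/21
asked value: 17/21

recognized (axles ride arm R): planetary set, 16/26/68 teeth
superposition row 1 [locked train]: every member turns x
row 2 (arm held, sun turns y): ω_ring = −(16/68)·y, ω_arm = 0
boundary: total ω_sun = x + y = 0 and total ω_ring = x − (16/68)·y = 1  ⇒  y = -17/21, x = 17/21
row 2 ring = −(16/68)·(-17/21) = 4/21
totals (row 1 + row 2): sun 17/21 + (-17/21) = 0, ring 17/21 + 4/21 = 1, arm 17/21 + 0 = 17/21
asked cell (total, arm) = 17/21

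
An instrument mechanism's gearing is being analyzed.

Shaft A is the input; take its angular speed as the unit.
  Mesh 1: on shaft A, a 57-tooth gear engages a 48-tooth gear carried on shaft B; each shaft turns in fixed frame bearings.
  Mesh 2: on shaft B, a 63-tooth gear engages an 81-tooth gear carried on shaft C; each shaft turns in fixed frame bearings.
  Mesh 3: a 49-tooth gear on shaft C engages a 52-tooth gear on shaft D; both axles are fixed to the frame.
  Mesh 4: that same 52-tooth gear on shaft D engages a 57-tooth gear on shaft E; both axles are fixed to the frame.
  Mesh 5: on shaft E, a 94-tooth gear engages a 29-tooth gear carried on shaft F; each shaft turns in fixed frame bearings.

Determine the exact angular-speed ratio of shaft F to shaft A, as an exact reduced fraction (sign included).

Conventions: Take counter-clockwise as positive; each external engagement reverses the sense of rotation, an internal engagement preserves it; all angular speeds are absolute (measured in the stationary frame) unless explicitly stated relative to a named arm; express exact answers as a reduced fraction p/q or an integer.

class = fixed-axis compound train [5 meshes; 5 ratios multiply, 5 sense flips]
mesh 1 [57T→48T]: running ratio 19/16, sense −
mesh 2 [63T→81T]: running ratio 133/144, sense +
mesh 3 [49T→52T]: running ratio 6517/7488, sense −
mesh 4 [52T→57T]: running ratio 343/432, sense +
mesh 5 [94T→29T]: running ratio 16121/6264, sense −
ω_out/ω_in = -16121/6264

-16121/6264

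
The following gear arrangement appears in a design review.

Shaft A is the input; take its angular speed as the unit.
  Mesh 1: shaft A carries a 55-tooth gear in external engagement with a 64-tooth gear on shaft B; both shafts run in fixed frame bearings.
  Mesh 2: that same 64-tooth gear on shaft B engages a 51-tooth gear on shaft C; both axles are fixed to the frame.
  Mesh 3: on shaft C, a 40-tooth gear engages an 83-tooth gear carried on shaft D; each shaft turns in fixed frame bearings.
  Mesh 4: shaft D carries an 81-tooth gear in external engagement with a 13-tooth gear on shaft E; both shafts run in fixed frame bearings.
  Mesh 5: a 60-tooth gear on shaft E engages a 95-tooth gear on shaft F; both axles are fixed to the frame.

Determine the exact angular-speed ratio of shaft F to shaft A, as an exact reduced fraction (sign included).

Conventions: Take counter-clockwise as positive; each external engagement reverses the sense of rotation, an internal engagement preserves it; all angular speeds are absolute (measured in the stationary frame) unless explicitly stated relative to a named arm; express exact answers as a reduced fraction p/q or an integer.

-712800/348517

class = fixed-axis compound train [5 meshes; 5 ratios multiply, 5 sense flips]
mesh 1 [55T→64T]: running ratio 55/64, sense −
mesh 2 [64T→51T]: running ratio 55/51, sense +
mesh 3 [40T→83T]: running ratio 2200/4233, sense −
mesh 4 [81T→13T]: running ratio 59400/18343, sense +
mesh 5 [60T→95T]: running ratio 712800/348517, sense −
ω_out/ω_in = -712800/348517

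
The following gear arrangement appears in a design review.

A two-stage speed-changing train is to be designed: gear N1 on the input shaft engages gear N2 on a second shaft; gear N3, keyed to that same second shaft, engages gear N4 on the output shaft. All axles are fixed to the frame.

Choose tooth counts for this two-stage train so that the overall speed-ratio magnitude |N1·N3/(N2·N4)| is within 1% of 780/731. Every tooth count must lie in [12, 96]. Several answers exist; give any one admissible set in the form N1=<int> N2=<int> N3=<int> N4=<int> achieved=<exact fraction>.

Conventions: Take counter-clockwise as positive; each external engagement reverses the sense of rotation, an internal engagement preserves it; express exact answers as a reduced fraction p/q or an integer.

topology: fixed-axis compound train — 2 stages, target 780/731
target = 780/731 in lowest terms: an exact hit needs N1·N3 = k·780 and N2·N4 = k·731 for one integer k, every count in [12, 96]; additionally prefer no 1:1 stage (N1 ≠ N2, N3 ≠ N4)
k = 1: N1·N3 = 780 = 12·65, N2·N4 = 731 = 17·43
achieved = 12·65/(17·43) = 780/731; |achieved − target| = 0 ≤ 39/3655 ✓

N1=12 N2=17 N3=65 N4=43 achieved=780/731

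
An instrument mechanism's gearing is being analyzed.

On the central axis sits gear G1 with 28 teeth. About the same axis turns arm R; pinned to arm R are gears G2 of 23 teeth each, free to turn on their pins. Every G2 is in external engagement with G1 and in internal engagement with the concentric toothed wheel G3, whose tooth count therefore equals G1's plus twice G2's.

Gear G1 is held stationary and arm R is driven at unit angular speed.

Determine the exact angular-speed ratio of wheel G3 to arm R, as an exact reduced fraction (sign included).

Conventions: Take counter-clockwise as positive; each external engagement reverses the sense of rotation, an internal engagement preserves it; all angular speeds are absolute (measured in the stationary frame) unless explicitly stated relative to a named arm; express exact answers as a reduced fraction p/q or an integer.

51/37

planetary set (28T centre, 23T on arm, 74T internal) — Willis relation
ring teeth: 28 + 2·23 = 74
28(ω_sun−ω_arm) = −74(ω_ring−ω_arm),  ω_sun = 0, ω_arm = 1
ω_ring = 1 − (28/74)(0−1) = 51/37
ω_out/ω_in = 51/37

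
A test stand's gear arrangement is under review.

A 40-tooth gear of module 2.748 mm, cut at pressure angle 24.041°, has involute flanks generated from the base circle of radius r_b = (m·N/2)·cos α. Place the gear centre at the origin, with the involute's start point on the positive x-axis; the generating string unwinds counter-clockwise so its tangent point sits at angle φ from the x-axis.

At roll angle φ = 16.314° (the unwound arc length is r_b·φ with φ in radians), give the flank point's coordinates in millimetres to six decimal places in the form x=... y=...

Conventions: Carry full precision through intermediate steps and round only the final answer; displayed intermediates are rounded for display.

single-mesh involute tooth geometry (40T wheel at module 2.748)
pitch radius r_p = m·N/2 = 2.748·40/2 = 54.960000
base radius r_b = r_p·cos α = 54.960000·cos 24.041° = 50.192449
roll angle φ = 16.314° = 0.28473301 rad
x = r_b·(cos φ + φ·sin φ) = 52.186020
y = r_b·(sin φ − φ·cos φ) = 0.383094

x=52.186020 y=0.383094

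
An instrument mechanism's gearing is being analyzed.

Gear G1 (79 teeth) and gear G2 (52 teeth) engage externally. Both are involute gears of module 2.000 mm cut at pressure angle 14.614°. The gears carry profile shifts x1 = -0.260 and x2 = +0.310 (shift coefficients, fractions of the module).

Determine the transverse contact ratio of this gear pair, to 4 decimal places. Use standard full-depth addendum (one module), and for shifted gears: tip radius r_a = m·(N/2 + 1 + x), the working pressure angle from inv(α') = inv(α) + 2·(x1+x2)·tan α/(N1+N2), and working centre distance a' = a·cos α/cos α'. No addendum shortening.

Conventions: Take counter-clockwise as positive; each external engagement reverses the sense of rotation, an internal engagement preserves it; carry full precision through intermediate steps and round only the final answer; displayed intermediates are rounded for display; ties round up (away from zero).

class = single-mesh tooth geometry [involute pair 79T × 52T, m = 2.000]
base radii: r_b1 = 76.444156, r_b2 = 50.317673
tip radii: r_a1 = 80.480000, r_a2 = 54.620000
inv(α') = inv(14.614°) + 2·(-0.260+0.310)·tan α/(79+52) = 0.00587805  ⇒  α' = 14.77977°
a' = a·cos α / cos α' = 131.0000·cos 14.614°/cos 14.77977° = 131.099447
action lengths: √(r_a1²−r_b1²) = 25.165877, √(r_a2²−r_b2²) = 21.247970
base pitch p_b = π·m·cos α = 6.079909
CR = (25.165877 + 21.247970 − 131.099447·sin 14.77977°)/6.079909 = 2.133224
contact ratio ≈ 2.1332

2.1332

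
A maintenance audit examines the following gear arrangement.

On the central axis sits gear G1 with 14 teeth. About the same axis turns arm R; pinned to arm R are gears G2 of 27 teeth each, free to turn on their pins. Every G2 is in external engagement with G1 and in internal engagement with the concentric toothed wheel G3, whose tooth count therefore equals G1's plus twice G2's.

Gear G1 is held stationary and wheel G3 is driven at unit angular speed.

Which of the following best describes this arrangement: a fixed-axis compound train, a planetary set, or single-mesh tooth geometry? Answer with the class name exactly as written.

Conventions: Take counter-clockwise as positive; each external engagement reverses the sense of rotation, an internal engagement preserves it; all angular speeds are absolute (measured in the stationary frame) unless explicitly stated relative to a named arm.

recognized (axles ride arm R): planetary set, 14/27/68 teeth
classification: planetary set

planetary set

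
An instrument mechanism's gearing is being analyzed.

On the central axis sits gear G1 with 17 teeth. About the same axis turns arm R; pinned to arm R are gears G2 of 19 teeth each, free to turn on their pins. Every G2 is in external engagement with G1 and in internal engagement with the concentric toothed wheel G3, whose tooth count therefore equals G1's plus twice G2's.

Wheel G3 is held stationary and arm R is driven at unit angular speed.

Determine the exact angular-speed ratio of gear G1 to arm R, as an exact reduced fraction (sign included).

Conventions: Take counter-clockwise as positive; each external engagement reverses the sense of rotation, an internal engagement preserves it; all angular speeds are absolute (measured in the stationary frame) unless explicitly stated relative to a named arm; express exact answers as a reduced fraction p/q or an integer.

72/17

recognized (axles ride arm R): planetary set, 17/19/55 teeth
ring teeth: 17 + 2·19 = 55
17(ω_sun−ω_arm) = −55(ω_ring−ω_arm),  ω_ring = 0, ω_arm = 1
ω_sun = 1 − (55/17)(0−1) = 72/17
ω_out/ω_in = 72/17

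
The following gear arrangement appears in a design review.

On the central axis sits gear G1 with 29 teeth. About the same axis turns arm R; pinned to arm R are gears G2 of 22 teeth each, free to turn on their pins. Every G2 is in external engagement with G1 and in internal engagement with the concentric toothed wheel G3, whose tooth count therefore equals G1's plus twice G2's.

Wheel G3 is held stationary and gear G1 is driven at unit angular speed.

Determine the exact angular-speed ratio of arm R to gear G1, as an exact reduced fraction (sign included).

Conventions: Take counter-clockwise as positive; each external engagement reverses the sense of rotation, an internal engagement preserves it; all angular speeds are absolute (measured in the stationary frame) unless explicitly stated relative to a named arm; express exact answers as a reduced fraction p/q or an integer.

planetary set (29T centre, 22T on arm, 73T internal) — Willis relation
ring teeth: 29 + 2·22 = 73
29(ω_sun−ω_arm) = −73(ω_ring−ω_arm),  ω_ring = 0, ω_sun = 1
29(1−ω_arm) = −73(0−ω_arm)  ⇒  102·ω_arm = 29  ⇒  ω_arm = 29/102
ω_out/ω_in = 29/102

29/102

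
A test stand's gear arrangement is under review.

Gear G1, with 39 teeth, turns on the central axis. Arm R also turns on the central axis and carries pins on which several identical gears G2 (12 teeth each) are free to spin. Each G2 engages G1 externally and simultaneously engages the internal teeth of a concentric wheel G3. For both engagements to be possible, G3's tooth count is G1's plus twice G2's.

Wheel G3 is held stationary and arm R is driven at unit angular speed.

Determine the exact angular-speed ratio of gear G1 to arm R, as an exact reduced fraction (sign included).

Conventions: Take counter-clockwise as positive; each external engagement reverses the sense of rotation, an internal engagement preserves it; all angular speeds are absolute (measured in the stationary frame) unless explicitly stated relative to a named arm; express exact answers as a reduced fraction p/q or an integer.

class = planetary set [G3 = 39+2·12 = 63; Willis about the carrier]
ring teeth: 39 + 2·12 = 63
39(ω_sun−ω_arm) = −63(ω_ring−ω_arm),  ω_ring = 0, ω_arm = 1
ω_sun = 1 − (63/39)(0−1) = 34/13
ω_out/ω_in = 34/13

34/13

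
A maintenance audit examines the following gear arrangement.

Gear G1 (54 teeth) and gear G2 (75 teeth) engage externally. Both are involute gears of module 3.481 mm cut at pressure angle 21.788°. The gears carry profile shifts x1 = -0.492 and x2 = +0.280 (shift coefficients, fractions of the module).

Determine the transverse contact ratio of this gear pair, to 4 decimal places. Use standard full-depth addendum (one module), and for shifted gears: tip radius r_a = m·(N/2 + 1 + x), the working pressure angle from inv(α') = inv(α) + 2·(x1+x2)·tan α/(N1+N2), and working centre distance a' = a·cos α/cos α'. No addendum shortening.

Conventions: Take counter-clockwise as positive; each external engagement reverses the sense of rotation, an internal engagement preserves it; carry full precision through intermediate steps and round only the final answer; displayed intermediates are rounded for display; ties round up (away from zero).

1.7248

recognized (one external pair, fixed centres): single-mesh tooth geometry, m = 3.481, N1 = 54, N2 = 75
base radii: r_b1 = 87.272906, r_b2 = 121.212369
tip radii: r_a1 = 95.755348, r_a2 = 134.993180
inv(α') = inv(21.788°) + 2·(-0.492+0.280)·tan α/(54+75) = 0.01814237  ⇒  α' = 21.30520°
a' = a·cos α / cos α' = 224.5245·cos 21.788°/cos 21.30520° = 223.778695
action lengths: √(r_a1²−r_b1²) = 39.402114, √(r_a2²−r_b2²) = 59.419864
base pitch p_b = π·m·cos α = 10.154664
CR = (39.402114 + 59.419864 − 223.778695·sin 21.30520°)/10.154664 = 1.724842
contact ratio ≈ 1.7248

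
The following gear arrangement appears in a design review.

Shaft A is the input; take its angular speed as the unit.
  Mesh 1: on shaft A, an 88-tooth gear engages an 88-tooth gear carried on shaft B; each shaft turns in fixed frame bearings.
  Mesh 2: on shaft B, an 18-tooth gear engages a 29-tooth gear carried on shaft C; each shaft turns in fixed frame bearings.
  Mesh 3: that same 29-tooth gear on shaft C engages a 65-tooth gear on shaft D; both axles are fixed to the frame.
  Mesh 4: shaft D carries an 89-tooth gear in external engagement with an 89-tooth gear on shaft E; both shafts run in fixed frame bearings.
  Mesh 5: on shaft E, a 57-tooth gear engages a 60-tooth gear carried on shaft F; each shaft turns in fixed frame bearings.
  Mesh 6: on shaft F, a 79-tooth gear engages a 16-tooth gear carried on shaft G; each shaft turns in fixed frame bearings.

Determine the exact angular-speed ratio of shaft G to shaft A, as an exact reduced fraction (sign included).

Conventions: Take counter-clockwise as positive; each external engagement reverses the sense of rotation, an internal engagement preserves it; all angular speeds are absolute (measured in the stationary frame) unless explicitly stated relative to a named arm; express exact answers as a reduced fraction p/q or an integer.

13509/10400

class = fixed-axis compound train [6 meshes; 6 ratios multiply, 6 sense flips]
mesh 1 [88T→88T]: running ratio 1, sense −
mesh 2 [18T→29T]: running ratio 18/29, sense +
mesh 3 [29T→65T]: running ratio 18/65, sense −
mesh 4 [89T→89T]: running ratio 18/65, sense +
mesh 5 [57T→60T]: running ratio 171/650, sense −
mesh 6 [79T→16T]: running ratio 13509/10400, sense +
ω_out/ω_in = 13509/10400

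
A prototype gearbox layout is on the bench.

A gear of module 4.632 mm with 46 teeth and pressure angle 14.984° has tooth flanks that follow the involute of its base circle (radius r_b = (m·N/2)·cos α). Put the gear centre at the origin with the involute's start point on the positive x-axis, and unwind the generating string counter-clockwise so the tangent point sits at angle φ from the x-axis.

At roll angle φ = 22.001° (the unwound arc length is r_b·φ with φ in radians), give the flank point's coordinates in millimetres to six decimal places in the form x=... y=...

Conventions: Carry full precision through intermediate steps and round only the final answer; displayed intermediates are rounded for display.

x=110.223384 y=1.913787

single-mesh involute tooth geometry (46T wheel at module 4.632)
pitch radius r_p = m·N/2 = 4.632·46/2 = 106.536000
base radius r_b = r_p·cos α = 106.536000·cos 14.984° = 102.913570
roll angle φ = 22.001° = 0.38398989 rad
x = r_b·(cos φ + φ·sin φ) = 110.223384
y = r_b·(sin φ − φ·cos φ) = 1.913787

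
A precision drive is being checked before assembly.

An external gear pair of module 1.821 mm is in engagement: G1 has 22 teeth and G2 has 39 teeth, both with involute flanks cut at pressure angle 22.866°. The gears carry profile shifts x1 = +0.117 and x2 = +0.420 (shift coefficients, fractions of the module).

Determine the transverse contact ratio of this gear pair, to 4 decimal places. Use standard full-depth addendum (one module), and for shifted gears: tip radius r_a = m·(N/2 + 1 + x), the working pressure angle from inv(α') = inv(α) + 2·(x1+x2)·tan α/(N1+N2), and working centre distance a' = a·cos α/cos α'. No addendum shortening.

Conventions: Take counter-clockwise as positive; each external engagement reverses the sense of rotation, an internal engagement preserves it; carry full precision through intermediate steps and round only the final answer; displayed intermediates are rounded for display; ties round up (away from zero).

1.4640

topology: single-mesh involute geometry — m = 1.821, 22T/39T pair
base radii: r_b1 = 18.456887, r_b2 = 32.719027
tip radii: r_a1 = 22.065057, r_a2 = 38.095320
inv(α') = inv(22.866°) + 2·(+0.117+0.420)·tan α/(22+39) = 0.03005542  ⇒  α' = 25.02108°
a' = a·cos α / cos α' = 55.5405·cos 22.866°/cos 25.02108° = 56.476066
action lengths: √(r_a1²−r_b1²) = 12.091735, √(r_a2²−r_b2²) = 19.512014
base pitch p_b = π·m·cos α = 5.271275
CR = (12.091735 + 19.512014 − 56.476066·sin 25.02108°)/5.271275 = 1.463992
contact ratio ≈ 1.4640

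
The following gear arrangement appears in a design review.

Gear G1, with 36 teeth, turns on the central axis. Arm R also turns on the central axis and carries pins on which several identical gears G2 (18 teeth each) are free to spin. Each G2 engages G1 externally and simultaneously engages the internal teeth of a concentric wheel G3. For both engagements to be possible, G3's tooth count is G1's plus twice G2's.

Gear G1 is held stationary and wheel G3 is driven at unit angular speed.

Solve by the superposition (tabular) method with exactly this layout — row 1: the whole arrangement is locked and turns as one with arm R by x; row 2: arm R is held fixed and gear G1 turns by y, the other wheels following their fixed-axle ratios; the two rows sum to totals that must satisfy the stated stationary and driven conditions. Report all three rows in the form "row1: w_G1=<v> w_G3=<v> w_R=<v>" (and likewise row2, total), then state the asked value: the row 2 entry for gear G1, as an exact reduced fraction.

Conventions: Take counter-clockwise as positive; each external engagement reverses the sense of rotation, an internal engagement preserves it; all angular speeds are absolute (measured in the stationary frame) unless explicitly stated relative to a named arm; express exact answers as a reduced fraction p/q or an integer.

recognized (axles ride arm R): planetary set, 36/18/72 teeth
superposition row 1 [locked train]: every member turns x
row 2: sun turns y, ring = −(36/72)·y, arm 0
boundary: total ω_sun = x + y = 0 and total ω_ring = x − (36/72)·y = 1  ⇒  y = -2/3, x = 2/3
row 2 ring = −(36/72)·(-2/3) = 1/3
totals (row 1 + row 2): sun 2/3 + (-2/3) = 0, ring 2/3 + 1/3 = 1, arm 2/3 + 0 = 2/3
asked cell (row2, sun) = -2/3

row1: w_G1=2/3 w_G3=2/3 w_R=2/3
row2: w_G1=-2/3 w_G3=1/3 w_R=0
total: w_G1=0 w_G3=1 w_R=2/3
asked value: -2/3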